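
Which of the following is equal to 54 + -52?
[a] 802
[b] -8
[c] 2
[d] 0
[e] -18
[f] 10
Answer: c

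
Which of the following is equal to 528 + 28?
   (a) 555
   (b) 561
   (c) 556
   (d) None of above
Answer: c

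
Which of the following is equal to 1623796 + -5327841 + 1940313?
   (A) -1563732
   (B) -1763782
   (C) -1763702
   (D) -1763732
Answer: D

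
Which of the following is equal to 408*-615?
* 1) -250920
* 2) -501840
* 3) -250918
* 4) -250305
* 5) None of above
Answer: 1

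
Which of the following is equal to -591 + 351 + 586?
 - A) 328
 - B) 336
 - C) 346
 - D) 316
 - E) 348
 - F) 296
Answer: C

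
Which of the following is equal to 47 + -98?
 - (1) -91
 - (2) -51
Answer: 2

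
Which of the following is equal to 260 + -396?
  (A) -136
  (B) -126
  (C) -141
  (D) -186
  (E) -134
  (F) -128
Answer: A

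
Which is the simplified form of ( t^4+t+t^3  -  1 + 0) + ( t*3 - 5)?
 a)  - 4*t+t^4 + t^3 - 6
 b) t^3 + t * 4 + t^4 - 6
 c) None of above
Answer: b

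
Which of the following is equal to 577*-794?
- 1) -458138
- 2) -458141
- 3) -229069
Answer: 1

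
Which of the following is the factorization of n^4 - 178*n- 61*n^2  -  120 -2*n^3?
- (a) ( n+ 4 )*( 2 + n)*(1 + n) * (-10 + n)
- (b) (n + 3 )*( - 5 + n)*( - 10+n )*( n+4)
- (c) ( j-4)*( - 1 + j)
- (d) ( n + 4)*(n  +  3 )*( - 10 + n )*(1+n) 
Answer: d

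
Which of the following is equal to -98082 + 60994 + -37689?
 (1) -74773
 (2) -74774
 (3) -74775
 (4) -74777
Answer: 4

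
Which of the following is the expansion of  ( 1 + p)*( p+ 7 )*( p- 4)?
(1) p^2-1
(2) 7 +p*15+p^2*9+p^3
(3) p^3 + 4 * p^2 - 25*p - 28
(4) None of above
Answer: 3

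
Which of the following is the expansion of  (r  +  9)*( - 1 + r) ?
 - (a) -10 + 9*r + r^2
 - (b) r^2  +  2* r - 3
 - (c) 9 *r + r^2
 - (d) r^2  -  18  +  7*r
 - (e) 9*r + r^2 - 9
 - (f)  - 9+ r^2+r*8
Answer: f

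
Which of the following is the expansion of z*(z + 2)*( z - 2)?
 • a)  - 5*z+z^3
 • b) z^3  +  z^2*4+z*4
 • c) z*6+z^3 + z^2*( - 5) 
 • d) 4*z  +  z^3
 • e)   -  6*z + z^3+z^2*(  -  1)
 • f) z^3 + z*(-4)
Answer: f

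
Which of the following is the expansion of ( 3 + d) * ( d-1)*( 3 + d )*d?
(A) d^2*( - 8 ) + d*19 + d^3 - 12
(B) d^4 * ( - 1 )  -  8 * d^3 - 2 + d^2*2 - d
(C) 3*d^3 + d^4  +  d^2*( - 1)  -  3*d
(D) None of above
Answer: D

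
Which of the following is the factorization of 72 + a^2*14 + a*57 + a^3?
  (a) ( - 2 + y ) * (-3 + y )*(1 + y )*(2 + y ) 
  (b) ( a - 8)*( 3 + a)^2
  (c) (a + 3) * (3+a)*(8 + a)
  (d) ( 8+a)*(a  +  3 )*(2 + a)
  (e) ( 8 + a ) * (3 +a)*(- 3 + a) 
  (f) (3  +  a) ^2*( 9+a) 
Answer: c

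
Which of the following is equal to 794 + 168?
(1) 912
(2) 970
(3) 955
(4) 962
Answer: 4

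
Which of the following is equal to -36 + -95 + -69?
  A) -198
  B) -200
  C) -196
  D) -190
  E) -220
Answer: B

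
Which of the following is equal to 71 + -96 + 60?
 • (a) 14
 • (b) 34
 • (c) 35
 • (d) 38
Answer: c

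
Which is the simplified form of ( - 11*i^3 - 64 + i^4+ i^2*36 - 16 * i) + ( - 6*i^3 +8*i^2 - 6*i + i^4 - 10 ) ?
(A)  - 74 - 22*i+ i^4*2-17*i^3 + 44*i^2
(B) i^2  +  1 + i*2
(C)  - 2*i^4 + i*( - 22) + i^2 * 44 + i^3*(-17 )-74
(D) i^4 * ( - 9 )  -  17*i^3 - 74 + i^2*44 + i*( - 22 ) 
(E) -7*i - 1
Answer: A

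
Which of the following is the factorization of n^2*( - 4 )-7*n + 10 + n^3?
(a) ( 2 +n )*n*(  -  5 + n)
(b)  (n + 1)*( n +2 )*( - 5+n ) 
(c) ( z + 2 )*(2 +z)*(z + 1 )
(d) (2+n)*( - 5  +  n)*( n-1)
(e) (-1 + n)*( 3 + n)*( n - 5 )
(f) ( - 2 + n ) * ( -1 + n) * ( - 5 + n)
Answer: d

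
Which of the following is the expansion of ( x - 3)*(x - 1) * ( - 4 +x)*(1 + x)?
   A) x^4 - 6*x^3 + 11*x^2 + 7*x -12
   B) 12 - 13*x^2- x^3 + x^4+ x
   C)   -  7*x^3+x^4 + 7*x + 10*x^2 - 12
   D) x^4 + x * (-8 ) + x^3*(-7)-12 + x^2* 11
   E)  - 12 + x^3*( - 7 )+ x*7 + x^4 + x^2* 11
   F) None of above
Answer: E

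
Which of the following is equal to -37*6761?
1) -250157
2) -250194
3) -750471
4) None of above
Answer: 1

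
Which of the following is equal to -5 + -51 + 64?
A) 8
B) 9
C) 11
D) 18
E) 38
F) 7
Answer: A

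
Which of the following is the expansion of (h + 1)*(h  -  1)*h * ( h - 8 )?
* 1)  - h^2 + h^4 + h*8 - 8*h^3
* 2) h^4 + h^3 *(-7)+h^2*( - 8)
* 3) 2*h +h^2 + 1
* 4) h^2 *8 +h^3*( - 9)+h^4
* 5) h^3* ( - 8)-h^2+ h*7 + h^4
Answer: 1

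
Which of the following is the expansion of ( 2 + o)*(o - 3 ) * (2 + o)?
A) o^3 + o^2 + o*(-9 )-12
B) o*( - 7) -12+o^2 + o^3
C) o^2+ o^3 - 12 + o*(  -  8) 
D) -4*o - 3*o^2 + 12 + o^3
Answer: C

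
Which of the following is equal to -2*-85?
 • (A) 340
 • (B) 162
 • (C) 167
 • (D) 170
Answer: D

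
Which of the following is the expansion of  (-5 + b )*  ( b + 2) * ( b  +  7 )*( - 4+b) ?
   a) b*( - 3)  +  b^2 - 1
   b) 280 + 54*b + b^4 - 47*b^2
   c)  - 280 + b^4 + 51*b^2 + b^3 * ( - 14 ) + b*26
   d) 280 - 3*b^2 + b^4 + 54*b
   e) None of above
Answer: b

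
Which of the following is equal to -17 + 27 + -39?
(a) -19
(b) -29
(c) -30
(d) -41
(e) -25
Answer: b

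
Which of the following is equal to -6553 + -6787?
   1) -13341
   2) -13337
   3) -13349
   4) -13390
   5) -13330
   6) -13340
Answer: 6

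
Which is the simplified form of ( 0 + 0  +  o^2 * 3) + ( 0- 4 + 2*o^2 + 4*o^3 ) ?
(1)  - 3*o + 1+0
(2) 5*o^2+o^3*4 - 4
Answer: 2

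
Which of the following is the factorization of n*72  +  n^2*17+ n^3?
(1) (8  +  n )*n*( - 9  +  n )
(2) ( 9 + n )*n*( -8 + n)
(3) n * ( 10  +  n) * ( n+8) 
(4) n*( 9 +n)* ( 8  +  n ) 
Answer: 4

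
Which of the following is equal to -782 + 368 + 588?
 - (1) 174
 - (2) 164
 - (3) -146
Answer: 1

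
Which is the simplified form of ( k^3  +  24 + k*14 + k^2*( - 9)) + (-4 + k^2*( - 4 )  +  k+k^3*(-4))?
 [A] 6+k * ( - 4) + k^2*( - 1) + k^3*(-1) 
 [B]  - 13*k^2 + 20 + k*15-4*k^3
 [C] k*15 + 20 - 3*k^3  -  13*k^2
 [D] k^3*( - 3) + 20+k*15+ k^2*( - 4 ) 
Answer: C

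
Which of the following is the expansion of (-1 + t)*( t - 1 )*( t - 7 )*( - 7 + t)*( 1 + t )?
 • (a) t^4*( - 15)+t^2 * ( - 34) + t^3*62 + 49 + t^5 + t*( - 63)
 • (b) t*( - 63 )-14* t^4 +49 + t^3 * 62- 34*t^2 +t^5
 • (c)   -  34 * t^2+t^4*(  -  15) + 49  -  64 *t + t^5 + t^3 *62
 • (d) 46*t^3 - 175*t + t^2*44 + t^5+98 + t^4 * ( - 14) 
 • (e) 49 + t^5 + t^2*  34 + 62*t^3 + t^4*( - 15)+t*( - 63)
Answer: a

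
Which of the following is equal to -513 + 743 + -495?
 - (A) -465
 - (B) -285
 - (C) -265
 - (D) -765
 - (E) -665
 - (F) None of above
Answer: C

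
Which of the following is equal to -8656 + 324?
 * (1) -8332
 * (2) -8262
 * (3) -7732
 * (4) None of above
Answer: 1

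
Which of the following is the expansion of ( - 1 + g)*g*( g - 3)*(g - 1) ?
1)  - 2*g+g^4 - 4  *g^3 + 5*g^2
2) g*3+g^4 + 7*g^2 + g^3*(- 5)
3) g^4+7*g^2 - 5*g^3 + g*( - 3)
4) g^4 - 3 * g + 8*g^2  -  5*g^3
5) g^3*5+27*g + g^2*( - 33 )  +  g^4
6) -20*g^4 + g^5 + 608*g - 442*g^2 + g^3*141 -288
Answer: 3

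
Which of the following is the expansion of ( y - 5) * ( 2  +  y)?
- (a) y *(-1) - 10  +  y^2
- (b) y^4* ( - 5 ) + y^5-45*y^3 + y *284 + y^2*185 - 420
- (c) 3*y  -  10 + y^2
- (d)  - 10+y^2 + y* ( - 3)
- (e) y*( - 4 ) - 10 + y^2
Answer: d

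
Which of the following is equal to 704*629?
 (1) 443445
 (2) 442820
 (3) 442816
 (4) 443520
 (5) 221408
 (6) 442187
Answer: 3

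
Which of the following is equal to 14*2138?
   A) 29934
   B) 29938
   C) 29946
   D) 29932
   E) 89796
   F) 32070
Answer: D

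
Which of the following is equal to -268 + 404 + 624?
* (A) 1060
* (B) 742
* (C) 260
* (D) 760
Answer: D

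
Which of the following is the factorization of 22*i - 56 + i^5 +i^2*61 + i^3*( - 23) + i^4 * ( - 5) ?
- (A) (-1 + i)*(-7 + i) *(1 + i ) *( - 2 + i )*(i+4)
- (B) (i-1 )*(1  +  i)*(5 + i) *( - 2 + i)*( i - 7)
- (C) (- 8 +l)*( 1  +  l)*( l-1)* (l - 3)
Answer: A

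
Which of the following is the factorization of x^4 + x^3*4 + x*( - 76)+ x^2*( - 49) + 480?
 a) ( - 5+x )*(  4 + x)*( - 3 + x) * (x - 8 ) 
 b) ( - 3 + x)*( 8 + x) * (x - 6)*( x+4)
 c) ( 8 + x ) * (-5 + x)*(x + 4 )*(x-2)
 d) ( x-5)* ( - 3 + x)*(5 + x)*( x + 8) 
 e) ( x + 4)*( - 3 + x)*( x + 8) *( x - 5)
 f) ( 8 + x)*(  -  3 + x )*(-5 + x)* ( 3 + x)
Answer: e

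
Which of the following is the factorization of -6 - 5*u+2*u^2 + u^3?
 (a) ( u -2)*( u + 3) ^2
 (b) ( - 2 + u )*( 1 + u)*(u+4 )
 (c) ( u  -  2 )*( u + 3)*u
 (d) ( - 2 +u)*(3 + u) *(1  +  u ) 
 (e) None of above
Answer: d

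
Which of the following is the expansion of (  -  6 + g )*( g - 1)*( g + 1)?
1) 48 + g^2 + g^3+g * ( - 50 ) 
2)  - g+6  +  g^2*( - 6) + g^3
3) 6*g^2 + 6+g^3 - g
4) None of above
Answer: 2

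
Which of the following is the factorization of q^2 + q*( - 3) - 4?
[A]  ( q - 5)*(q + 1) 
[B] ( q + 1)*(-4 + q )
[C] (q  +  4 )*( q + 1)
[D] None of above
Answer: B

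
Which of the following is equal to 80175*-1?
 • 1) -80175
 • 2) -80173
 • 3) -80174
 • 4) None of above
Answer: 1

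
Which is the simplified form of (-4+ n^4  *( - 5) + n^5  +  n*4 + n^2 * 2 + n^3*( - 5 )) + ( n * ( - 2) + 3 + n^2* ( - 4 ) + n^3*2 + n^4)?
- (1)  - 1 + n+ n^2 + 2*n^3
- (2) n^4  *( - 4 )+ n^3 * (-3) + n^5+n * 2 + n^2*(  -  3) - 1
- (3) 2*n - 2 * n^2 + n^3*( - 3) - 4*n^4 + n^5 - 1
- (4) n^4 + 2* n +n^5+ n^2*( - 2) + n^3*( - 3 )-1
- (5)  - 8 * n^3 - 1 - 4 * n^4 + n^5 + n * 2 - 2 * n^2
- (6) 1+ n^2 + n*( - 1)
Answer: 3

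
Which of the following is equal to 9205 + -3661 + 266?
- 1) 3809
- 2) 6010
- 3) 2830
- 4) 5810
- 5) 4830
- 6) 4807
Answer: 4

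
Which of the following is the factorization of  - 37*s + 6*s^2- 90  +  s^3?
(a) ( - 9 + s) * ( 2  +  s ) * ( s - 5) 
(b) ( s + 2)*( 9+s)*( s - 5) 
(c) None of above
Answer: b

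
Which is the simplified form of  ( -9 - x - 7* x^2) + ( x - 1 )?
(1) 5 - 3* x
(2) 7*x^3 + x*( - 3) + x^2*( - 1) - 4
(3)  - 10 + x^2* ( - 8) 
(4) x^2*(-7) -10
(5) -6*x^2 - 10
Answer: 4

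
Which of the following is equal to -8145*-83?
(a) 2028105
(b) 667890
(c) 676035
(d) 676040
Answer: c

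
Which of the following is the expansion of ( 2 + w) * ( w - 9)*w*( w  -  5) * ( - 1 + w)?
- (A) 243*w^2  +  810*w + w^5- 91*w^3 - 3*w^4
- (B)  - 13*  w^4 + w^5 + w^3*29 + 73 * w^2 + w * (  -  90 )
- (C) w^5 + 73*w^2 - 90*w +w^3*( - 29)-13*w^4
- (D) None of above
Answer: B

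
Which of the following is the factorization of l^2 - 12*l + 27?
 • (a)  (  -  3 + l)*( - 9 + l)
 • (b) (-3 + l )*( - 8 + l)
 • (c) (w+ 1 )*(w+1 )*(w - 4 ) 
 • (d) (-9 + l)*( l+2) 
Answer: a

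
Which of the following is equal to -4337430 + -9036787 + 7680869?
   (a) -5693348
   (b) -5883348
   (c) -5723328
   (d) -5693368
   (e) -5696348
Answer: a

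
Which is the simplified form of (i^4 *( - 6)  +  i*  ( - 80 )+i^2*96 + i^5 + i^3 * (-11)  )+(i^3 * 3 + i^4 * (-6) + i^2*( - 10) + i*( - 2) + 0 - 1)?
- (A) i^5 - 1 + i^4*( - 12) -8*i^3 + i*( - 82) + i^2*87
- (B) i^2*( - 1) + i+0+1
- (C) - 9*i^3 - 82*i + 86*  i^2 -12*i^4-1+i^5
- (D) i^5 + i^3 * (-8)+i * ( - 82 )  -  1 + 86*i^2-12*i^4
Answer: D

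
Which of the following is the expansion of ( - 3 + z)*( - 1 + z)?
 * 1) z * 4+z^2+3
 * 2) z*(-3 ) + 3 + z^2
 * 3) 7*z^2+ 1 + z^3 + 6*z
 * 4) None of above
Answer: 4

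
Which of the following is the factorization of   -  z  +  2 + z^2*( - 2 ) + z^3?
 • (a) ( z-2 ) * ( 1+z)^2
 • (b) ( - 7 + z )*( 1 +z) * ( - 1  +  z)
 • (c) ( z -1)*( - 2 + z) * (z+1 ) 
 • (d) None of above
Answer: c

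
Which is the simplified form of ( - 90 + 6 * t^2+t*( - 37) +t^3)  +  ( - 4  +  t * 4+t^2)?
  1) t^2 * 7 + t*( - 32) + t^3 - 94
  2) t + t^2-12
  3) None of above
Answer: 3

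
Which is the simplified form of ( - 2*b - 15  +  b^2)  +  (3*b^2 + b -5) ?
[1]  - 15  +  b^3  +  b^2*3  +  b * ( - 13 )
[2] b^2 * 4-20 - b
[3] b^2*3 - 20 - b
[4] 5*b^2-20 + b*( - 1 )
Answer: 2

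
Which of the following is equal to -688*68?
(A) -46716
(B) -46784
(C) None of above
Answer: B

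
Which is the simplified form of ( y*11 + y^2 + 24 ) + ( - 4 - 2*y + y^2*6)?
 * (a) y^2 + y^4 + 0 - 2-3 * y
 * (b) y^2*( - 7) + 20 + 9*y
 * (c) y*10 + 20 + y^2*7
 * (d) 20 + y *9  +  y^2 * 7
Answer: d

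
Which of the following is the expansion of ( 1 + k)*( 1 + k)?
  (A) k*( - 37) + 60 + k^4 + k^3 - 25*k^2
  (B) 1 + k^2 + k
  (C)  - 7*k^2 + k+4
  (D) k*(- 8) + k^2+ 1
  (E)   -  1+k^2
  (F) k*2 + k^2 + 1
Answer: F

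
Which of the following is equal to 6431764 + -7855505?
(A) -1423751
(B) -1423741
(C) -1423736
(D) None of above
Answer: B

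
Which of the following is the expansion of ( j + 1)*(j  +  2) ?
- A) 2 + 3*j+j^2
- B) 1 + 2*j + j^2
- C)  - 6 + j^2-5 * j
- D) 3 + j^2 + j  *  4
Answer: A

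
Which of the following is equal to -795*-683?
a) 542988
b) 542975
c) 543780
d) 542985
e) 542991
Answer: d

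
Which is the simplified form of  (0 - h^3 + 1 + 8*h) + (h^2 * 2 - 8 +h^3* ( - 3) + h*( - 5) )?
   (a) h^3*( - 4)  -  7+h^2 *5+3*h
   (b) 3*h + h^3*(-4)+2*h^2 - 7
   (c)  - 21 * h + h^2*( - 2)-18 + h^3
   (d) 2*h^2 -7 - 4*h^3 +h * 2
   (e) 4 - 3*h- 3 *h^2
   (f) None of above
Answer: b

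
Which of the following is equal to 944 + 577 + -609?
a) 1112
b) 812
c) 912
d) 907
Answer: c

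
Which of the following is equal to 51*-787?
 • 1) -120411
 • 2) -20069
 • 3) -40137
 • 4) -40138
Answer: 3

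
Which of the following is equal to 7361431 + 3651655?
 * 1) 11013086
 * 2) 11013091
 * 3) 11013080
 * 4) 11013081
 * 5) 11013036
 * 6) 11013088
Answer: 1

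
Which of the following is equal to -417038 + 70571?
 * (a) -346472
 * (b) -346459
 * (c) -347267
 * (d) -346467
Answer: d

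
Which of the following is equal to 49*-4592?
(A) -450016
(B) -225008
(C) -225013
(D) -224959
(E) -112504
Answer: B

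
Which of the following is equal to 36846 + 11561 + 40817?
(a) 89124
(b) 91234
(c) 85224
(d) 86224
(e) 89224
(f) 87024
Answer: e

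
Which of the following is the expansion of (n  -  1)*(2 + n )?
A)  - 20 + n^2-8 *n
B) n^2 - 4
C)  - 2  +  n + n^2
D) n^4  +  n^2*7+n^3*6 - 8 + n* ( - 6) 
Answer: C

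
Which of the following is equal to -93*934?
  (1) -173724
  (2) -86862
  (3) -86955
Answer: 2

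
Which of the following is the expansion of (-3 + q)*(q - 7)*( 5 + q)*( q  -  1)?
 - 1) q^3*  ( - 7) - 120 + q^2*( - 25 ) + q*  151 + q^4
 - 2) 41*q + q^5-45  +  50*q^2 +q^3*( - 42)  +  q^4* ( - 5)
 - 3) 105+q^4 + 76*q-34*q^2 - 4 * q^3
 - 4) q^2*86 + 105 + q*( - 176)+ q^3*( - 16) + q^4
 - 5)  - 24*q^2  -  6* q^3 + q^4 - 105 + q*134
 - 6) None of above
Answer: 5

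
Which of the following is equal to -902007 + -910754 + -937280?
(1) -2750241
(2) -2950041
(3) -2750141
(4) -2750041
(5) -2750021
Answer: 4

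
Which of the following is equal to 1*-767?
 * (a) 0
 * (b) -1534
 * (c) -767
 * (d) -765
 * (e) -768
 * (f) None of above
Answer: c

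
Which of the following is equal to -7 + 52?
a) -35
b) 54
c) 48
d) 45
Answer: d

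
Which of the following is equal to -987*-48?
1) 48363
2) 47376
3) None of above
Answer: 2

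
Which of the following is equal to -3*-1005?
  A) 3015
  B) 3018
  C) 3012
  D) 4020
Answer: A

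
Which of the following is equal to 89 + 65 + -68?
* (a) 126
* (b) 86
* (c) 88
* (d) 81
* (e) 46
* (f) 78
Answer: b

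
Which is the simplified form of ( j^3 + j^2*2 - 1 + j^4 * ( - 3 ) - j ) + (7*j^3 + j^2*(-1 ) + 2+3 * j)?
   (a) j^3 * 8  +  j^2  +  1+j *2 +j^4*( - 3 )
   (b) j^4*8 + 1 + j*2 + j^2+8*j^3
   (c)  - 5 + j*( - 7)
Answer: a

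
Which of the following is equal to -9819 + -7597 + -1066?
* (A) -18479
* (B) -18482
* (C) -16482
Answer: B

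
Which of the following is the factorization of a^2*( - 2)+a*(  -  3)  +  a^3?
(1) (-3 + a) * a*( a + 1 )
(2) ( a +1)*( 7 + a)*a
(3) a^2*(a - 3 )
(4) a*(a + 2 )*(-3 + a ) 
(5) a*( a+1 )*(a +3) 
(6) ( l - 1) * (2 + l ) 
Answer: 1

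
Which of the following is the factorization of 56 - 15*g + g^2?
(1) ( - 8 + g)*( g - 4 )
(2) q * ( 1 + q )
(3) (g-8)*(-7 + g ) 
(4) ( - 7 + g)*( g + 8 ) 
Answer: 3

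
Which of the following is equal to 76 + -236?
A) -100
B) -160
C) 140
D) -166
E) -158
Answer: B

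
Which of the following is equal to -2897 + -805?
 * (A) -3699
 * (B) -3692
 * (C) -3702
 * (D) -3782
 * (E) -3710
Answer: C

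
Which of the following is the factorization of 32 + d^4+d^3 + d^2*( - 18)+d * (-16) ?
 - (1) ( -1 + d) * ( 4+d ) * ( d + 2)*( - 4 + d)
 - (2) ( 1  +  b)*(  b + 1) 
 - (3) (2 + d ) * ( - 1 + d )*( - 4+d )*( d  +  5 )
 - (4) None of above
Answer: 1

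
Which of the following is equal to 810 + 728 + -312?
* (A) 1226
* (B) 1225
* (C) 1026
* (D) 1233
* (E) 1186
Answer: A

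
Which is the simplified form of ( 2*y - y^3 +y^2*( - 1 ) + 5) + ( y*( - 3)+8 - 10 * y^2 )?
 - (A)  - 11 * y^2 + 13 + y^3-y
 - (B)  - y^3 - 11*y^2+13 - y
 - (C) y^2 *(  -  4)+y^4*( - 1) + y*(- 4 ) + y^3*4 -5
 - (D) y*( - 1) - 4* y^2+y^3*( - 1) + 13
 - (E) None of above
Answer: B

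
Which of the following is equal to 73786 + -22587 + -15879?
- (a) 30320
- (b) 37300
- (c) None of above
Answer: c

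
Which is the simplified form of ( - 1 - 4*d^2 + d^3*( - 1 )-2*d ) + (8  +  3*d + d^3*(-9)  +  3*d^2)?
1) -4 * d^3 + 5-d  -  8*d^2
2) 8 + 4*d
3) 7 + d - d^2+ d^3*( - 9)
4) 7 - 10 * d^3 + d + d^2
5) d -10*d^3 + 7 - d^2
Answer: 5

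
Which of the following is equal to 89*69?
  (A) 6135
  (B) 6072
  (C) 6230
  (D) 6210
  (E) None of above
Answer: E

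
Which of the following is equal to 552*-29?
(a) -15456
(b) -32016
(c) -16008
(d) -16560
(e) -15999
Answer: c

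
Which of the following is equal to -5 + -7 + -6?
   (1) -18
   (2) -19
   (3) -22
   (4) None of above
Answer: 1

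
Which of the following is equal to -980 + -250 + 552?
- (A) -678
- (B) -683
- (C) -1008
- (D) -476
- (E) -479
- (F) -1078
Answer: A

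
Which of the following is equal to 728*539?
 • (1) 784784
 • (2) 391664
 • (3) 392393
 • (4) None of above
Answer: 4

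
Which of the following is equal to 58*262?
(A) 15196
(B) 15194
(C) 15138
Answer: A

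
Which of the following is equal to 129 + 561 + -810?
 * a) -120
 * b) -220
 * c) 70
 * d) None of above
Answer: a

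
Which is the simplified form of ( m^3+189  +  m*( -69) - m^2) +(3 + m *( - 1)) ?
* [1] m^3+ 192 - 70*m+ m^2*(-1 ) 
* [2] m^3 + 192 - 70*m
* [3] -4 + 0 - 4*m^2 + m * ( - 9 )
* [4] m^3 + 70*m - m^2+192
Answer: 1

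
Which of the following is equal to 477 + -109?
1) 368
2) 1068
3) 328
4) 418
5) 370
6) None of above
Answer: 1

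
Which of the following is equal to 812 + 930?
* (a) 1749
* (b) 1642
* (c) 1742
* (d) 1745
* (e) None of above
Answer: c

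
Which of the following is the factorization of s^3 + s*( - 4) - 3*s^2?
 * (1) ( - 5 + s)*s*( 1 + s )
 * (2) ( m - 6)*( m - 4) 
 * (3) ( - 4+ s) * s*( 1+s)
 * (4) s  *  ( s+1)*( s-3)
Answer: 3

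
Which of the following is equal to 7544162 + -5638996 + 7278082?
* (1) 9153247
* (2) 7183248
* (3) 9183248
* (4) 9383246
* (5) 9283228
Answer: 3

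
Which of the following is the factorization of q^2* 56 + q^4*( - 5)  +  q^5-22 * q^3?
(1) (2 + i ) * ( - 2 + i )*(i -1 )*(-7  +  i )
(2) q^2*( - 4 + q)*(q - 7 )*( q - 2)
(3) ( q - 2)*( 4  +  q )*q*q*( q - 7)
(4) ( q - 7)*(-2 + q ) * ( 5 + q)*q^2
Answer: 3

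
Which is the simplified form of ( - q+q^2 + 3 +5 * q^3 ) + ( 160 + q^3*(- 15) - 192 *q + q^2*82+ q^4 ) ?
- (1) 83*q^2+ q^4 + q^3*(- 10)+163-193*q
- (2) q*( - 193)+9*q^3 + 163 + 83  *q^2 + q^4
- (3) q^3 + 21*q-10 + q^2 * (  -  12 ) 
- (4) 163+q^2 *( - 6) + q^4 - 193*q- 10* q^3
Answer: 1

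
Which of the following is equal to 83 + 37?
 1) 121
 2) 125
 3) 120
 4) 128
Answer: 3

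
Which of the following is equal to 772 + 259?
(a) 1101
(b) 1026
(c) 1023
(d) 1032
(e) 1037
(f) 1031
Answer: f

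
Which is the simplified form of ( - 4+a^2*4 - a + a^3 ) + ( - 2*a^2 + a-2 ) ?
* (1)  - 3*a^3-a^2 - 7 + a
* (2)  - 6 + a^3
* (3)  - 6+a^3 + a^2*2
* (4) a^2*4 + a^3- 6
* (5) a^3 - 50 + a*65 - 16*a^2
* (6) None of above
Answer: 3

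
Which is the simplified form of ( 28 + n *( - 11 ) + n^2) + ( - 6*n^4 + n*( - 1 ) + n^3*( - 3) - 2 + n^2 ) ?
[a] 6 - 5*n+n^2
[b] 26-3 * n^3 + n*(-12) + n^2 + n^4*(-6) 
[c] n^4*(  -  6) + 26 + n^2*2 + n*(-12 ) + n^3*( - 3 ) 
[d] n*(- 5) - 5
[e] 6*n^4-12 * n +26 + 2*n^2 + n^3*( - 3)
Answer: c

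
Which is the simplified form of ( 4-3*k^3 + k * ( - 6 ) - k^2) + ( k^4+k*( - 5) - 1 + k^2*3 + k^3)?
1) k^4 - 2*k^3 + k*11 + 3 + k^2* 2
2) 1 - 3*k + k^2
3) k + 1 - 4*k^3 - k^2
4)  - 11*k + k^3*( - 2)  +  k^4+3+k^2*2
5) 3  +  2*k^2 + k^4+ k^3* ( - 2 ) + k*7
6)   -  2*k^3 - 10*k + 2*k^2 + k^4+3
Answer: 4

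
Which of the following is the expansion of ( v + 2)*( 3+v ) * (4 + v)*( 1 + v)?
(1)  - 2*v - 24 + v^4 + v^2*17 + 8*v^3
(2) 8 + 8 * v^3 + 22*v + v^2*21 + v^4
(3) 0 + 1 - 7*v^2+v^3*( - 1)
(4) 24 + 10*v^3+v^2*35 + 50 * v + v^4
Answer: 4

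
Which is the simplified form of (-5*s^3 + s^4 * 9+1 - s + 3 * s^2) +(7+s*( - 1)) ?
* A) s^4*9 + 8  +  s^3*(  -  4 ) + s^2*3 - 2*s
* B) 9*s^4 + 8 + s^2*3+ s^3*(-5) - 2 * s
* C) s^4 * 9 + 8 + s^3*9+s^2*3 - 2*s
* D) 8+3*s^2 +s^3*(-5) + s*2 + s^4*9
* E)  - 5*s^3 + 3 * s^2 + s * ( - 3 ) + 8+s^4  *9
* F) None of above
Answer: B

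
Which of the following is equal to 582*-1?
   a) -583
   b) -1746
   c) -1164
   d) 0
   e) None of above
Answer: e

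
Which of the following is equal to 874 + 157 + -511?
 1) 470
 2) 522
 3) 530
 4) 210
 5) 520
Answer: 5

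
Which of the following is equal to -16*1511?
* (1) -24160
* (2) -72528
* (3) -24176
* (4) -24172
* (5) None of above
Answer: 3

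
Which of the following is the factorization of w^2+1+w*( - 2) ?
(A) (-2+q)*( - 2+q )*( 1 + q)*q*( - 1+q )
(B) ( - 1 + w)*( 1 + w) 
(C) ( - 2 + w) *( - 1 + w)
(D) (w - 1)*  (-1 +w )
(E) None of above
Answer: D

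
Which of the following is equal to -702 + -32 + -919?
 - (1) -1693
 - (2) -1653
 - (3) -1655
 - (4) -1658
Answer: 2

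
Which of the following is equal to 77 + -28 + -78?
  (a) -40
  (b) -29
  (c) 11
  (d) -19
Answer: b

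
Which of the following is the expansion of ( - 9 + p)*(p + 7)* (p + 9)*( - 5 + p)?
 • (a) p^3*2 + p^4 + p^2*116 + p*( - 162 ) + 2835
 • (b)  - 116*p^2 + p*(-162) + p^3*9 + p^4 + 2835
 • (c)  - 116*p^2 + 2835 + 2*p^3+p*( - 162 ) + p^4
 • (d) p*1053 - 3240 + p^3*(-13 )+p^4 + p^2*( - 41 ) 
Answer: c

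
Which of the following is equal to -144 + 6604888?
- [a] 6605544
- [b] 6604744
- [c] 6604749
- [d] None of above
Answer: b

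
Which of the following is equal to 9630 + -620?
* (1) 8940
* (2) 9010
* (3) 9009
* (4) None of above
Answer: 2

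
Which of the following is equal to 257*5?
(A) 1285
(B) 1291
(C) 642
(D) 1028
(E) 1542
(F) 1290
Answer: A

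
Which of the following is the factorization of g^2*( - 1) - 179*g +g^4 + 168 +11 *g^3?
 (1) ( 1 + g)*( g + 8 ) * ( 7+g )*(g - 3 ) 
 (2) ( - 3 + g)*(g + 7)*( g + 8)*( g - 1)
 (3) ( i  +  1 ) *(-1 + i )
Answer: 2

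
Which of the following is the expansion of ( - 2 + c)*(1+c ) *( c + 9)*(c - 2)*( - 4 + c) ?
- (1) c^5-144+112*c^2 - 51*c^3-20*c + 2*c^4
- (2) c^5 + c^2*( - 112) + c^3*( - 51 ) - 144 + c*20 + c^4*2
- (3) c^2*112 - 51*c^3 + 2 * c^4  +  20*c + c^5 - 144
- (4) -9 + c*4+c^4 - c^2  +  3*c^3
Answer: 3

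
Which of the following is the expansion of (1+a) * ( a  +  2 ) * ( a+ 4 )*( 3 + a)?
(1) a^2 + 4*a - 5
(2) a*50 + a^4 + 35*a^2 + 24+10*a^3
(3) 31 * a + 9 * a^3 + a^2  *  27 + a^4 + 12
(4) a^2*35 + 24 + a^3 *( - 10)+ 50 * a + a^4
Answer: 2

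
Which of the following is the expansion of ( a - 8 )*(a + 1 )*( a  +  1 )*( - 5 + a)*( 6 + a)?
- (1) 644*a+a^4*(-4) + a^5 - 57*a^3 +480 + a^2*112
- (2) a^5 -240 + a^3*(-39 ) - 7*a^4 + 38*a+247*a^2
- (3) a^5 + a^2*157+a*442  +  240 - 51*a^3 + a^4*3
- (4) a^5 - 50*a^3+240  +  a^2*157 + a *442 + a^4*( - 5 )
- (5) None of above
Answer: 5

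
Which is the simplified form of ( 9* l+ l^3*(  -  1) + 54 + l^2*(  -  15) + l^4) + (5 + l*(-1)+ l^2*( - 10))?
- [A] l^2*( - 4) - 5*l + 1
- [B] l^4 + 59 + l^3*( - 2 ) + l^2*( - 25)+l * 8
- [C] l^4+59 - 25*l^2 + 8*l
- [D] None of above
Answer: D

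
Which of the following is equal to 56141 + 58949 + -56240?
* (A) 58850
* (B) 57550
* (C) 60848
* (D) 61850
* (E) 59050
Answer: A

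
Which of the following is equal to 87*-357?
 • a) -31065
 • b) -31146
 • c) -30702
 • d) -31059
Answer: d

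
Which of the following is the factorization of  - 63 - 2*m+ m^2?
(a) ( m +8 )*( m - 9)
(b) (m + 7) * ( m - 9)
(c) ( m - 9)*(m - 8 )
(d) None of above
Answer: b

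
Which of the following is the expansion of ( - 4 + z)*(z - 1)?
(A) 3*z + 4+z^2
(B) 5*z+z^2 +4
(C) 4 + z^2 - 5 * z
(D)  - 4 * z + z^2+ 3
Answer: C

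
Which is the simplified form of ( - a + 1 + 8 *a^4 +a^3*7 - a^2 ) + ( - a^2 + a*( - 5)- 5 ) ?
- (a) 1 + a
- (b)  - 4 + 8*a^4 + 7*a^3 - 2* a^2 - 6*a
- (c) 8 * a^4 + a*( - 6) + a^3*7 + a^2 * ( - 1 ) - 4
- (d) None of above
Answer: b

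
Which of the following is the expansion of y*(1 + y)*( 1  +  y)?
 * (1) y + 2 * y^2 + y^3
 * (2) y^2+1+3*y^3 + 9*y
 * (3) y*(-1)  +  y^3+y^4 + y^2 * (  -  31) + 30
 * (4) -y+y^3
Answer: 1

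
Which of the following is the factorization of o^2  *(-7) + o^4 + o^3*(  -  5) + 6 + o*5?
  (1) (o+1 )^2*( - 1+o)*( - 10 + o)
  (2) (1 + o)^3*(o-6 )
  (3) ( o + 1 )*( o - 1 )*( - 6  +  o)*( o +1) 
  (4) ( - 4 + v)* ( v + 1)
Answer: 3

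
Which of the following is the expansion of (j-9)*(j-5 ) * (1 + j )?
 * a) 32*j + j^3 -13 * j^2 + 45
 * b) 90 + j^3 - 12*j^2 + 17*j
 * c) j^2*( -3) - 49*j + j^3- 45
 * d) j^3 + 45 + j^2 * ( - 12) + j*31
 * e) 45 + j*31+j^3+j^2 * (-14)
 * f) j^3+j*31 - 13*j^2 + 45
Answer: f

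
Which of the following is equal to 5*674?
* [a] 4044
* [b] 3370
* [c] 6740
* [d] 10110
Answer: b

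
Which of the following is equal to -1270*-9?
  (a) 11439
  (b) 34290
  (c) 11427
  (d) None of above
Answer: d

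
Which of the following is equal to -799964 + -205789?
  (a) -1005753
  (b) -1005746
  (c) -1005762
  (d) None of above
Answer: a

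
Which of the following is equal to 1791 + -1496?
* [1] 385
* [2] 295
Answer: 2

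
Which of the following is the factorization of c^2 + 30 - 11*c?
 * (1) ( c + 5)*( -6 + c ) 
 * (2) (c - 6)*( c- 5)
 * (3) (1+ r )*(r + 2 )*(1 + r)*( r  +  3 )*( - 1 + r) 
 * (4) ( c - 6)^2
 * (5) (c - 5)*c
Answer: 2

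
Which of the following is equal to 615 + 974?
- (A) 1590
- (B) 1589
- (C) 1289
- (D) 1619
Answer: B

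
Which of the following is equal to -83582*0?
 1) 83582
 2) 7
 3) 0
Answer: 3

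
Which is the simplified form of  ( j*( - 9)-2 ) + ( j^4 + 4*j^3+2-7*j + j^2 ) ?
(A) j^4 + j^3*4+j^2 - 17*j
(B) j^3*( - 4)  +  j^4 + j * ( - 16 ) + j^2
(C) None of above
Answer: C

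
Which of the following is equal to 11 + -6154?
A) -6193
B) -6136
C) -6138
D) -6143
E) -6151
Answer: D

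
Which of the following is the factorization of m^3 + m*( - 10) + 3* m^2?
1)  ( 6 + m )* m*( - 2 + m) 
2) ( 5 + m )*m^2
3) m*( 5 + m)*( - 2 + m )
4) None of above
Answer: 3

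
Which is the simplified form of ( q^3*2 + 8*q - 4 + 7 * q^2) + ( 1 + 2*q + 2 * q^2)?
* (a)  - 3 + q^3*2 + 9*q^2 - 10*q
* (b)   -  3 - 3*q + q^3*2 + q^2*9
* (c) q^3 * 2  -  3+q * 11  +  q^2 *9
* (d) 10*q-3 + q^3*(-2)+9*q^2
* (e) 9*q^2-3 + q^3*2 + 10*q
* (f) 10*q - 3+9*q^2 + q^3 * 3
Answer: e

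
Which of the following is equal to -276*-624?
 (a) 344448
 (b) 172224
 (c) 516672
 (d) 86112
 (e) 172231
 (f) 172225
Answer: b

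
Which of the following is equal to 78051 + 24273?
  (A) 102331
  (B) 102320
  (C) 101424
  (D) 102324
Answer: D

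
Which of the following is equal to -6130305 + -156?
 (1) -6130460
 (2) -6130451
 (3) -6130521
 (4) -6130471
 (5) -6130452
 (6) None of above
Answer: 6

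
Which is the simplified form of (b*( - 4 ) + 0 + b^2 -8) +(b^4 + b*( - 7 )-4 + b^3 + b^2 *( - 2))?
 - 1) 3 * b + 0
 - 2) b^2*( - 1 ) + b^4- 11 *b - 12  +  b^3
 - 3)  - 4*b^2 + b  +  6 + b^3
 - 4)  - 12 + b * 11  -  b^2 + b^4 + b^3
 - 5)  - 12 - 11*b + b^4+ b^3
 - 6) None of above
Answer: 2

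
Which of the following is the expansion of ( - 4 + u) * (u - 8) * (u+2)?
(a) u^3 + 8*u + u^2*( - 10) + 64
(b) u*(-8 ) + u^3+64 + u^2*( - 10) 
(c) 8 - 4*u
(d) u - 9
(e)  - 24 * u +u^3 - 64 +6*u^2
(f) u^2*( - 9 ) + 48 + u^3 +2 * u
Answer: a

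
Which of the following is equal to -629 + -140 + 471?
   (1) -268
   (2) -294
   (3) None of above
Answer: 3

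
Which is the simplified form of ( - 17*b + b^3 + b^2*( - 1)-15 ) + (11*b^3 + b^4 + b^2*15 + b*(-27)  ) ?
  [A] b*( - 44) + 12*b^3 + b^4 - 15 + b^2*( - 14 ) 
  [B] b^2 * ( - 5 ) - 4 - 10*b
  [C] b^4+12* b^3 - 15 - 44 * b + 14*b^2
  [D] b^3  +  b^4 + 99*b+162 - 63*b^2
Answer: C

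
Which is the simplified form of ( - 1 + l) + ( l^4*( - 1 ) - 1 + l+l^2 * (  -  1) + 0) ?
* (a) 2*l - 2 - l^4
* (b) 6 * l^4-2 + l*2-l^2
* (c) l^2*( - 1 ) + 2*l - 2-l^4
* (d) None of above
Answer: c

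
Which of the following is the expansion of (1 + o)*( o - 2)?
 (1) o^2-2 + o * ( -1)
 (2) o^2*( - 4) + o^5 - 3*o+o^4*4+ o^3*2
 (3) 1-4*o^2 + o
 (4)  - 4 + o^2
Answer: 1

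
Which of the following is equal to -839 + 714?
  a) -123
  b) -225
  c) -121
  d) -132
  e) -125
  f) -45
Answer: e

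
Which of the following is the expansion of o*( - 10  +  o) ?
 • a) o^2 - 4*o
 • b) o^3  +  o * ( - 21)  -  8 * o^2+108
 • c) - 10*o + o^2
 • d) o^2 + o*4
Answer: c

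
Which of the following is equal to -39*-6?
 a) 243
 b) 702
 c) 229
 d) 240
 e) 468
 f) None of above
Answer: f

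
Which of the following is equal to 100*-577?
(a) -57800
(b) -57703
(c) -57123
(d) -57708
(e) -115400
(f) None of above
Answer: f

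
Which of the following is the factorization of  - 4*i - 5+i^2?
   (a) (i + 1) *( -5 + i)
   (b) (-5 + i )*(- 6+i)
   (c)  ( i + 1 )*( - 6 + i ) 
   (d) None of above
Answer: a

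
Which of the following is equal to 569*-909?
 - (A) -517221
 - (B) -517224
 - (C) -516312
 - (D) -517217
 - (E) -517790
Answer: A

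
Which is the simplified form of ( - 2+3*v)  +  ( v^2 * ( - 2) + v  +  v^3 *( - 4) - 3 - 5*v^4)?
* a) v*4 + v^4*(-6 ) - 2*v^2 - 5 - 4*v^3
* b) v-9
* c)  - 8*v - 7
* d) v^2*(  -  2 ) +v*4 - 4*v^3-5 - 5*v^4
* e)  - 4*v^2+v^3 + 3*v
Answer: d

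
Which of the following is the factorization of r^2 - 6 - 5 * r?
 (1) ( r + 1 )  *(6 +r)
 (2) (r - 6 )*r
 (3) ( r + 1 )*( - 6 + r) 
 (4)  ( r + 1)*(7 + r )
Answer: 3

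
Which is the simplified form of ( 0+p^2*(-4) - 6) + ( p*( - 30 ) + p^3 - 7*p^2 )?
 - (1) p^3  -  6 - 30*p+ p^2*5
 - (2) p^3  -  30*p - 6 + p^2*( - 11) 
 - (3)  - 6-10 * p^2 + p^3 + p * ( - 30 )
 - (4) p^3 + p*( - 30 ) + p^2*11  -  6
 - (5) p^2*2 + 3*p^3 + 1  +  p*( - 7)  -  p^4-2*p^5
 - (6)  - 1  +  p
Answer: 2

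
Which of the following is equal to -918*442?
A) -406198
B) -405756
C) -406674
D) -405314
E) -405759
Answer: B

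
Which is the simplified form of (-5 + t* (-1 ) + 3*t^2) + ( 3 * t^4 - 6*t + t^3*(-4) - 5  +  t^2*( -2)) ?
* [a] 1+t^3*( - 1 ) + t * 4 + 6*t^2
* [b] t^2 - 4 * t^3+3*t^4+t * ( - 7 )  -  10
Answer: b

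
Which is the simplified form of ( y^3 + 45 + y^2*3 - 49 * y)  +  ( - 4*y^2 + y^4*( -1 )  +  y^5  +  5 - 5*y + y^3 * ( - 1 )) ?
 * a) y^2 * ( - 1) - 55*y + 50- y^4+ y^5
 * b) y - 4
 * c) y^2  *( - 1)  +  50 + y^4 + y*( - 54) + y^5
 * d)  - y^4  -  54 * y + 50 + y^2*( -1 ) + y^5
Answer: d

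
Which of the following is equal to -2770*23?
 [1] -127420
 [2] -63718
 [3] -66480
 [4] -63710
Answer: 4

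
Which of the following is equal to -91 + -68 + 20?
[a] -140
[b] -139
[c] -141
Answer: b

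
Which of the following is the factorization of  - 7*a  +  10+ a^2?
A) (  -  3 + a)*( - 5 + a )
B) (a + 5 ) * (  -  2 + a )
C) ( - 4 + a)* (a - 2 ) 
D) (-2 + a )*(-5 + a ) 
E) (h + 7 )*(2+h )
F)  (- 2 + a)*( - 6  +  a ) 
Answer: D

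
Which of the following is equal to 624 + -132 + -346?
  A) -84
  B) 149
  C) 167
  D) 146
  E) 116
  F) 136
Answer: D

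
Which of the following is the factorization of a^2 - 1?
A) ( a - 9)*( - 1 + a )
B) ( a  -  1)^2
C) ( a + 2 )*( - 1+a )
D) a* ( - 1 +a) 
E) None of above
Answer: E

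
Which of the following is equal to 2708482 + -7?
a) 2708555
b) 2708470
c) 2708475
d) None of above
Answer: c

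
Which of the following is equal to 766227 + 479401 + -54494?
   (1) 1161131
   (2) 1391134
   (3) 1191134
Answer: 3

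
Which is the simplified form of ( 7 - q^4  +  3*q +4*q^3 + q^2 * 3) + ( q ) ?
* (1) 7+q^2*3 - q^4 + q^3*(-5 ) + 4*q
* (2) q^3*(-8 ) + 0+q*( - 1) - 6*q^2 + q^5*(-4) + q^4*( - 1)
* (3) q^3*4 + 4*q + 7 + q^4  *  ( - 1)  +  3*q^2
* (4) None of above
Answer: 3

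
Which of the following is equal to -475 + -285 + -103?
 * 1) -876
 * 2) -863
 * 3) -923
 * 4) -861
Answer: 2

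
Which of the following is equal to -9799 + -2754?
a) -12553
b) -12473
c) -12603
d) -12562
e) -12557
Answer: a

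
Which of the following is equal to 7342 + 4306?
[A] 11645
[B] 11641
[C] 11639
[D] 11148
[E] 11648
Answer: E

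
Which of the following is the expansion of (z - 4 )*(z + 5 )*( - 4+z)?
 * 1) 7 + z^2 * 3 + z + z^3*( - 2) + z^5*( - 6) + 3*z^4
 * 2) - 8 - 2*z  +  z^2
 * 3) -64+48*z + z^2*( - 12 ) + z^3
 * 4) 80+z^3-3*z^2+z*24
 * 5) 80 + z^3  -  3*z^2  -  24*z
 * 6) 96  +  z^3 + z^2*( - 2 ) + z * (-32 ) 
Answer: 5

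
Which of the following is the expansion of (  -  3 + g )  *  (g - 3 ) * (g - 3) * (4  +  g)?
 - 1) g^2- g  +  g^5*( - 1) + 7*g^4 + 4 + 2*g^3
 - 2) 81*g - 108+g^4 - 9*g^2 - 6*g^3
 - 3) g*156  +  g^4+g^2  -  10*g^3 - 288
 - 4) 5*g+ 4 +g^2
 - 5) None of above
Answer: 5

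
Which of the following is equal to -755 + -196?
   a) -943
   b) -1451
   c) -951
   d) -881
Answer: c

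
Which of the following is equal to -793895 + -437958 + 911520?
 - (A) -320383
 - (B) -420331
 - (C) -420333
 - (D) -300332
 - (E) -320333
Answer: E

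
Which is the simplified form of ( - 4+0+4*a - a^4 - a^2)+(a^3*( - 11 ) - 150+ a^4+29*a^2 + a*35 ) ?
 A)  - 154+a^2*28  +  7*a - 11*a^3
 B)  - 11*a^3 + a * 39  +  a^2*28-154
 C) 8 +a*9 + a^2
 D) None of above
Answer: B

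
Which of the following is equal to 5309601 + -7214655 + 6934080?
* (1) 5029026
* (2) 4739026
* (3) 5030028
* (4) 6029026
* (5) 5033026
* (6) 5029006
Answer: 1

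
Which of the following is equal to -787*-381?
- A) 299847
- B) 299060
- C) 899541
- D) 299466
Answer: A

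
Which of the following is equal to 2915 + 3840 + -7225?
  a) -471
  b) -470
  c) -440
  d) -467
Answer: b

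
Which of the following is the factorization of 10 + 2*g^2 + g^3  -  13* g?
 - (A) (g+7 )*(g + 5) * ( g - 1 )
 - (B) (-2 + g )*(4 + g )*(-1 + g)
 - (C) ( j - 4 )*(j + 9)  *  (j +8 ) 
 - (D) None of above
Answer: D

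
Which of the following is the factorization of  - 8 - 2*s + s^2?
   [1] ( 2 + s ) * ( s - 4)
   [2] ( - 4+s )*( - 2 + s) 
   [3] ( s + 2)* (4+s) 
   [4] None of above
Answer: 1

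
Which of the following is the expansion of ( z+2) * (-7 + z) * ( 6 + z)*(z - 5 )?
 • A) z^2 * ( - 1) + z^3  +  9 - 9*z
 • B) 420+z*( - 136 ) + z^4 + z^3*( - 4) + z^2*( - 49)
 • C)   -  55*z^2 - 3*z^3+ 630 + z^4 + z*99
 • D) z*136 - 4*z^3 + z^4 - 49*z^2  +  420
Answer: D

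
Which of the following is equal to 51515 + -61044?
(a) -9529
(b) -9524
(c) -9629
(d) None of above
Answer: a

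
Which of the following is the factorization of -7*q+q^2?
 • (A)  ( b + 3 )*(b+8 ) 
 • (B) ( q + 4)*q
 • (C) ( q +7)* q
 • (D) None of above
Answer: D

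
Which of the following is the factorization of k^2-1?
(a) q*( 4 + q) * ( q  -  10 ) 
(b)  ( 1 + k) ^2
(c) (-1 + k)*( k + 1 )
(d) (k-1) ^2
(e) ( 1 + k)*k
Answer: c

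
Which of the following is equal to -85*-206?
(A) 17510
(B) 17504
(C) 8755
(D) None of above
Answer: A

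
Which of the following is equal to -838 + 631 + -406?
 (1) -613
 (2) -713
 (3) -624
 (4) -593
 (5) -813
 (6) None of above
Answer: 1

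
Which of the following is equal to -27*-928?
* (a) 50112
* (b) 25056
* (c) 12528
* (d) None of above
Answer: b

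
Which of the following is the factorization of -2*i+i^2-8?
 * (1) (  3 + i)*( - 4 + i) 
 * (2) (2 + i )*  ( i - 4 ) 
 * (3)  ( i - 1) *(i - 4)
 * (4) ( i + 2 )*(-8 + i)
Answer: 2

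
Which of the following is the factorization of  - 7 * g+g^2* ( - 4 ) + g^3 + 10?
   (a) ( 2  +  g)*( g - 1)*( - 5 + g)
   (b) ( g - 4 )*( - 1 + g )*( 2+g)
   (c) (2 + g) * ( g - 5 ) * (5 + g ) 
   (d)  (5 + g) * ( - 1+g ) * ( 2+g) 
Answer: a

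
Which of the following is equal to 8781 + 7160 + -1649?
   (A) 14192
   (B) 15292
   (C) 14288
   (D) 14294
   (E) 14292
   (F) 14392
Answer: E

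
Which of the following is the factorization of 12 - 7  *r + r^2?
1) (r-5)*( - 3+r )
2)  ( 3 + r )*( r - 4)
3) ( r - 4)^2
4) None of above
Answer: 4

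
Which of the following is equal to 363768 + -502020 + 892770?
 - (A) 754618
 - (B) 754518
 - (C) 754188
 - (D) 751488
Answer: B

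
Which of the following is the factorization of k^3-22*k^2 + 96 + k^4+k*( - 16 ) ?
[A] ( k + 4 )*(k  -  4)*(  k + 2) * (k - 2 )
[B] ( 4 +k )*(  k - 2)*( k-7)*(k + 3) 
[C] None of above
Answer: C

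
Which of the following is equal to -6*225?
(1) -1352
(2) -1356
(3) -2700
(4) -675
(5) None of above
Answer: 5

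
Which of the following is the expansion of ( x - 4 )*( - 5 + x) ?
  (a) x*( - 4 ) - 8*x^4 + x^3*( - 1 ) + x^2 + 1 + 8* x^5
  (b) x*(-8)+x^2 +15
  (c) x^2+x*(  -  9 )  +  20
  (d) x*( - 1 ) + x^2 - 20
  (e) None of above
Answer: c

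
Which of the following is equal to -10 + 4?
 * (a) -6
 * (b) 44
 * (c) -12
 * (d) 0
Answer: a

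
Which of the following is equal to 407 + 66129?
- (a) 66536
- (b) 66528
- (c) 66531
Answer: a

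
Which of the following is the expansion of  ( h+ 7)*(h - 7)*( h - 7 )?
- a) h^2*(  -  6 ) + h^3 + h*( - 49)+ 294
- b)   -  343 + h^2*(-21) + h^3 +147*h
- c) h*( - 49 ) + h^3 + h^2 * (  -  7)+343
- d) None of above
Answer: c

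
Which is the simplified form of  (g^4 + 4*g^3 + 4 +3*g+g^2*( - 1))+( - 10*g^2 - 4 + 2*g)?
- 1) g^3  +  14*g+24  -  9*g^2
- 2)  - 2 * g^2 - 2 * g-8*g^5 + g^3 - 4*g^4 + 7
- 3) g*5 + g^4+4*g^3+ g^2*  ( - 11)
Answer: 3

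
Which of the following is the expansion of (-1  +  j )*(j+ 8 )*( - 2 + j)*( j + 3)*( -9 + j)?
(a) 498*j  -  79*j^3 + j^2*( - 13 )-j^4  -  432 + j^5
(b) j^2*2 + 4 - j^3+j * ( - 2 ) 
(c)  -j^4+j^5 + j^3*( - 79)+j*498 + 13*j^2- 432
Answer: c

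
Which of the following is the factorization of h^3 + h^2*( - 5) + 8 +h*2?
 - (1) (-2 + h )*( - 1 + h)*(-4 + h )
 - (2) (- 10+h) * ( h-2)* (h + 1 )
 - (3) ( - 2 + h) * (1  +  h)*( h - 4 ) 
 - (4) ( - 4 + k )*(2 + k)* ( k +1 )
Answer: 3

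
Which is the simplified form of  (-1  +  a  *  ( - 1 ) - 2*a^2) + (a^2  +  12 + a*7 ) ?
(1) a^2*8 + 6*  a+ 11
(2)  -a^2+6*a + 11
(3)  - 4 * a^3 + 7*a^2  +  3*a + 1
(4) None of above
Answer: 2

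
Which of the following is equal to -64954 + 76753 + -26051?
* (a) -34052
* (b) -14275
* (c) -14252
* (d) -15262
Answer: c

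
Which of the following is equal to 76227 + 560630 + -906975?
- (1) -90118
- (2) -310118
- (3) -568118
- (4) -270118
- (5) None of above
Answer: 4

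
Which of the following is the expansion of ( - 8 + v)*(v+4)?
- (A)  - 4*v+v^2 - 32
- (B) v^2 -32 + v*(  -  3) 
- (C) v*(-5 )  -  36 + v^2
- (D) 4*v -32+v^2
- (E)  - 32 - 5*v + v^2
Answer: A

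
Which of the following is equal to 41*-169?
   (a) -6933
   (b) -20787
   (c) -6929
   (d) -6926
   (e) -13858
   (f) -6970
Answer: c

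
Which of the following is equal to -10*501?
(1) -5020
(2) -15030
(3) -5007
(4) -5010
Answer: 4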